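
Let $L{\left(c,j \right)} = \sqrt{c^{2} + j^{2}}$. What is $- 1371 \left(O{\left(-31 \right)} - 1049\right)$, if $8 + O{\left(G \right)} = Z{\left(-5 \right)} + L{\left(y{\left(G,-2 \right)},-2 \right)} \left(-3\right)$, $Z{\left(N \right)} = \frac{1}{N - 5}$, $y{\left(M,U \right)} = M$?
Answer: $\frac{14492841}{10} + 4113 \sqrt{965} \approx 1.5771 \cdot 10^{6}$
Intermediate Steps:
$Z{\left(N \right)} = \frac{1}{-5 + N}$
$O{\left(G \right)} = - \frac{81}{10} - 3 \sqrt{4 + G^{2}}$ ($O{\left(G \right)} = -8 + \left(\frac{1}{-5 - 5} + \sqrt{G^{2} + \left(-2\right)^{2}} \left(-3\right)\right) = -8 + \left(\frac{1}{-10} + \sqrt{G^{2} + 4} \left(-3\right)\right) = -8 + \left(- \frac{1}{10} + \sqrt{4 + G^{2}} \left(-3\right)\right) = -8 - \left(\frac{1}{10} + 3 \sqrt{4 + G^{2}}\right) = - \frac{81}{10} - 3 \sqrt{4 + G^{2}}$)
$- 1371 \left(O{\left(-31 \right)} - 1049\right) = - 1371 \left(\left(- \frac{81}{10} - 3 \sqrt{4 + \left(-31\right)^{2}}\right) - 1049\right) = - 1371 \left(\left(- \frac{81}{10} - 3 \sqrt{4 + 961}\right) - 1049\right) = - 1371 \left(\left(- \frac{81}{10} - 3 \sqrt{965}\right) - 1049\right) = - 1371 \left(- \frac{10571}{10} - 3 \sqrt{965}\right) = \frac{14492841}{10} + 4113 \sqrt{965}$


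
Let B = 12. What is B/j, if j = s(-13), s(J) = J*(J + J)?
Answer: 6/169 ≈ 0.035503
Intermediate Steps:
s(J) = 2*J² (s(J) = J*(2*J) = 2*J²)
j = 338 (j = 2*(-13)² = 2*169 = 338)
B/j = 12/338 = 12*(1/338) = 6/169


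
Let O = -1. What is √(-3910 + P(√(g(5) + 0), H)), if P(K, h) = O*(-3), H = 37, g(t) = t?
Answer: I*√3907 ≈ 62.506*I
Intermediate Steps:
P(K, h) = 3 (P(K, h) = -1*(-3) = 3)
√(-3910 + P(√(g(5) + 0), H)) = √(-3910 + 3) = √(-3907) = I*√3907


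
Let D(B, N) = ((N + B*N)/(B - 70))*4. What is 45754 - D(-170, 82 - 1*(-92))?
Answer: 452639/10 ≈ 45264.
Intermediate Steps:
D(B, N) = 4*(N + B*N)/(-70 + B) (D(B, N) = ((N + B*N)/(-70 + B))*4 = 4*(N + B*N)/(-70 + B))
45754 - D(-170, 82 - 1*(-92)) = 45754 - 4*(82 - 1*(-92))*(1 - 170)/(-70 - 170) = 45754 - 4*(82 + 92)*(-169)/(-240) = 45754 - 4*174*(-1)*(-169)/240 = 45754 - 1*4901/10 = 45754 - 4901/10 = 452639/10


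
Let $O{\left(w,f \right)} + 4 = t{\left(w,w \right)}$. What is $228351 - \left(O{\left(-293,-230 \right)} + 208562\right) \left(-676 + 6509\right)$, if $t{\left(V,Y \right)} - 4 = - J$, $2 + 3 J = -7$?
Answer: $-1216331294$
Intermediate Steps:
$J = -3$ ($J = - \frac{2}{3} + \frac{1}{3} \left(-7\right) = - \frac{2}{3} - \frac{7}{3} = -3$)
$t{\left(V,Y \right)} = 7$ ($t{\left(V,Y \right)} = 4 - -3 = 4 + 3 = 7$)
$O{\left(w,f \right)} = 3$ ($O{\left(w,f \right)} = -4 + 7 = 3$)
$228351 - \left(O{\left(-293,-230 \right)} + 208562\right) \left(-676 + 6509\right) = 228351 - \left(3 + 208562\right) \left(-676 + 6509\right) = 228351 - 208565 \cdot 5833 = 228351 - 1216559645 = -1216331294$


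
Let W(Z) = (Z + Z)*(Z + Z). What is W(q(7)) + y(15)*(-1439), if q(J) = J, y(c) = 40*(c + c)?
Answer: -1726604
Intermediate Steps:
y(c) = 80*c (y(c) = 40*(2*c) = 80*c)
W(Z) = 4*Z**2 (W(Z) = (2*Z)*(2*Z) = 4*Z**2)
W(q(7)) + y(15)*(-1439) = 4*7**2 + (80*15)*(-1439) = 4*49 + 1200*(-1439) = 196 - 1726800 = -1726604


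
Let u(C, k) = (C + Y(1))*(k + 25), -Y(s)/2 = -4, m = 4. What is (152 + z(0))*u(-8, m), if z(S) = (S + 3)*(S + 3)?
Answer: 0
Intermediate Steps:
z(S) = (3 + S)² (z(S) = (3 + S)*(3 + S) = (3 + S)²)
Y(s) = 8 (Y(s) = -2*(-4) = 8)
u(C, k) = (8 + C)*(25 + k) (u(C, k) = (C + 8)*(k + 25) = (8 + C)*(25 + k))
(152 + z(0))*u(-8, m) = (152 + (3 + 0)²)*(200 + 8*4 + 25*(-8) - 8*4) = (152 + 3²)*(200 + 32 - 200 - 32) = (152 + 9)*0 = 161*0 = 0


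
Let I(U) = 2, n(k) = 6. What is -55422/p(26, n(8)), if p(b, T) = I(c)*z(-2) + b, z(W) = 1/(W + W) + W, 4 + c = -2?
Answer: -110844/43 ≈ -2577.8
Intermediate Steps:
c = -6 (c = -4 - 2 = -6)
z(W) = W + 1/(2*W) (z(W) = 1/(2*W) + W = W + 1/(2*W))
p(b, T) = -9/2 + b (p(b, T) = 2*(-2 + (1/2)/(-2)) + b = 2*(-2 + (1/2)*(-1/2)) + b = 2*(-2 - 1/4) + b = 2*(-9/4) + b = -9/2 + b)
-55422/p(26, n(8)) = -55422/(-9/2 + 26) = -55422/43/2 = -55422*2/43 = -110844/43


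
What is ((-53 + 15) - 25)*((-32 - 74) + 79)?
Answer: 1701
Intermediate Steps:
((-53 + 15) - 25)*((-32 - 74) + 79) = (-38 - 25)*(-106 + 79) = -63*(-27) = 1701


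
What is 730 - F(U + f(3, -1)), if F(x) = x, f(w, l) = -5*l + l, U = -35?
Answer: 761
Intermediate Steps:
f(w, l) = -4*l
730 - F(U + f(3, -1)) = 730 - (-35 - 4*(-1)) = 730 - (-35 + 4) = 730 - 1*(-31) = 730 + 31 = 761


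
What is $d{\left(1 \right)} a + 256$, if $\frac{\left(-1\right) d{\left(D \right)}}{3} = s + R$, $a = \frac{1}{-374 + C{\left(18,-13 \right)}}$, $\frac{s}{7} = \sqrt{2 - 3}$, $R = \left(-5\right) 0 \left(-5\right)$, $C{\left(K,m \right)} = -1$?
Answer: $256 + \frac{7 i}{125} \approx 256.0 + 0.056 i$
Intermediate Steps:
$R = 0$ ($R = 0 \left(-5\right) = 0$)
$s = 7 i$ ($s = 7 \sqrt{2 - 3} = 7 \sqrt{-1} = 7 i \approx 7.0 i$)
$a = - \frac{1}{375}$ ($a = \frac{1}{-374 - 1} = \frac{1}{-375} = - \frac{1}{375} \approx -0.0026667$)
$d{\left(D \right)} = - 21 i$ ($d{\left(D \right)} = - 3 \left(7 i + 0\right) = - 3 \cdot 7 i = - 21 i$)
$d{\left(1 \right)} a + 256 = - 21 i \left(- \frac{1}{375}\right) + 256 = \frac{7 i}{125} + 256 = 256 + \frac{7 i}{125}$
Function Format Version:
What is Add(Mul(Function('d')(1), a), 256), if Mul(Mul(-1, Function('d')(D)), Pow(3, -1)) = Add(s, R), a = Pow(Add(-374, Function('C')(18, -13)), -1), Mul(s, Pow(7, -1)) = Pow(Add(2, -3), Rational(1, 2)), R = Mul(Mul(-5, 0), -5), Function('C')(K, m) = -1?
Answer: Add(256, Mul(Rational(7, 125), I)) ≈ Add(256.00, Mul(0.056000, I))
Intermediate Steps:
R = 0 (R = Mul(0, -5) = 0)
s = Mul(7, I) (s = Mul(7, Pow(Add(2, -3), Rational(1, 2))) = Mul(7, Pow(-1, Rational(1, 2))) = Mul(7, I) ≈ Mul(7.0000, I))
a = Rational(-1, 375) (a = Pow(Add(-374, -1), -1) = Pow(-375, -1) = Rational(-1, 375) ≈ -0.0026667)
Function('d')(D) = Mul(-21, I) (Function('d')(D) = Mul(-3, Add(Mul(7, I), 0)) = Mul(-3, Mul(7, I)) = Mul(-21, I))
Add(Mul(Function('d')(1), a), 256) = Add(Mul(Mul(-21, I), Rational(-1, 375)), 256) = Add(Mul(Rational(7, 125), I), 256) = Add(256, Mul(Rational(7, 125), I))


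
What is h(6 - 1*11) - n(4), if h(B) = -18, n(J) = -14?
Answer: -4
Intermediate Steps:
h(6 - 1*11) - n(4) = -18 - 1*(-14) = -18 + 14 = -4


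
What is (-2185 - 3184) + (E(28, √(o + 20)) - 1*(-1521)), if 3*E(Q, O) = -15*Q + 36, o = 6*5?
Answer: -3976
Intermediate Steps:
o = 30
E(Q, O) = 12 - 5*Q (E(Q, O) = (-15*Q + 36)/3 = (36 - 15*Q)/3 = 12 - 5*Q)
(-2185 - 3184) + (E(28, √(o + 20)) - 1*(-1521)) = (-2185 - 3184) + ((12 - 5*28) - 1*(-1521)) = -5369 + ((12 - 140) + 1521) = -5369 + (-128 + 1521) = -5369 + 1393 = -3976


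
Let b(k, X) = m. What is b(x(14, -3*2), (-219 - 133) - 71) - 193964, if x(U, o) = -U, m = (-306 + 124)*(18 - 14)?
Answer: -194692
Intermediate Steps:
m = -728 (m = -182*4 = -728)
b(k, X) = -728
b(x(14, -3*2), (-219 - 133) - 71) - 193964 = -728 - 193964 = -194692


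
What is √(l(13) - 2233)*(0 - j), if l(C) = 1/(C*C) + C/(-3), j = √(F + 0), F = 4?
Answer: -170*I*√471/39 ≈ -94.601*I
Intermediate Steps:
j = 2 (j = √(4 + 0) = √4 = 2)
l(C) = C⁻² - C/3 (l(C) = C⁻² + C*(-⅓) = C⁻² - C/3)
√(l(13) - 2233)*(0 - j) = √((13⁻² - ⅓*13) - 2233)*(0 - 1*2) = √((1/169 - 13/3) - 2233)*(0 - 2) = √(-2194/507 - 2233)*(-2) = √(-1134325/507)*(-2) = (85*I*√471/39)*(-2) = -170*I*√471/39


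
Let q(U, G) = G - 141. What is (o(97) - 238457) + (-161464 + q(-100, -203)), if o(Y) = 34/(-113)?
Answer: -45229979/113 ≈ -4.0027e+5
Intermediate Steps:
o(Y) = -34/113 (o(Y) = 34*(-1/113) = -34/113)
q(U, G) = -141 + G
(o(97) - 238457) + (-161464 + q(-100, -203)) = (-34/113 - 238457) + (-161464 + (-141 - 203)) = -26945675/113 + (-161464 - 344) = -26945675/113 - 161808 = -45229979/113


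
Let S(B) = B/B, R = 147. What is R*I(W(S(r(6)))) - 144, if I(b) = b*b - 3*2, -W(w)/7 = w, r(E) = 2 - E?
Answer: 6177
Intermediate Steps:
S(B) = 1
W(w) = -7*w
I(b) = -6 + b² (I(b) = b² - 6 = -6 + b²)
R*I(W(S(r(6)))) - 144 = 147*(-6 + (-7*1)²) - 144 = 147*(-6 + (-7)²) - 144 = 147*(-6 + 49) - 144 = 147*43 - 144 = 6321 - 144 = 6177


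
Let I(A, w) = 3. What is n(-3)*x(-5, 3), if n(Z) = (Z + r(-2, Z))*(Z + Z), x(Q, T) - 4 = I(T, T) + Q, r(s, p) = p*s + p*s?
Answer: -108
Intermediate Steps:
r(s, p) = 2*p*s
x(Q, T) = 7 + Q (x(Q, T) = 4 + (3 + Q) = 7 + Q)
n(Z) = -6*Z² (n(Z) = (Z + 2*Z*(-2))*(Z + Z) = (Z - 4*Z)*(2*Z) = (-3*Z)*(2*Z) = -6*Z²)
n(-3)*x(-5, 3) = (-6*(-3)²)*(7 - 5) = -6*9*2 = -54*2 = -108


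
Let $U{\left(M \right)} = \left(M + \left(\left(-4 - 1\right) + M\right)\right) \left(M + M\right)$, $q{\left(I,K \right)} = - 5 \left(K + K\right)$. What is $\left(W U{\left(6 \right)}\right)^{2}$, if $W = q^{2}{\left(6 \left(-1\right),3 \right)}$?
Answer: $5715360000$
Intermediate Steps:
$q{\left(I,K \right)} = - 10 K$ ($q{\left(I,K \right)} = - 5 \cdot 2 K = - 10 K$)
$U{\left(M \right)} = 2 M \left(-5 + 2 M\right)$ ($U{\left(M \right)} = \left(M + \left(-5 + M\right)\right) 2 M = \left(-5 + 2 M\right) 2 M = 2 M \left(-5 + 2 M\right)$)
$W = 900$ ($W = \left(\left(-10\right) 3\right)^{2} = \left(-30\right)^{2} = 900$)
$\left(W U{\left(6 \right)}\right)^{2} = \left(900 \cdot 2 \cdot 6 \left(-5 + 2 \cdot 6\right)\right)^{2} = \left(900 \cdot 2 \cdot 6 \left(-5 + 12\right)\right)^{2} = \left(900 \cdot 2 \cdot 6 \cdot 7\right)^{2} = \left(900 \cdot 84\right)^{2} = 75600^{2} = 5715360000$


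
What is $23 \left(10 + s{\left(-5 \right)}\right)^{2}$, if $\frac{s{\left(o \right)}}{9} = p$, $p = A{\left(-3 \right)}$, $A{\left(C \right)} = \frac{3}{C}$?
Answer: $23$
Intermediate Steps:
$p = -1$ ($p = \frac{3}{-3} = 3 \left(- \frac{1}{3}\right) = -1$)
$s{\left(o \right)} = -9$ ($s{\left(o \right)} = 9 \left(-1\right) = -9$)
$23 \left(10 + s{\left(-5 \right)}\right)^{2} = 23 \left(10 - 9\right)^{2} = 23 \cdot 1^{2} = 23 \cdot 1 = 23$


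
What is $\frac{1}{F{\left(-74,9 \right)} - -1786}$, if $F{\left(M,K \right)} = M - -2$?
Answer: $\frac{1}{1714} \approx 0.00058343$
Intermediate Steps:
$F{\left(M,K \right)} = 2 + M$ ($F{\left(M,K \right)} = M + 2 = 2 + M$)
$\frac{1}{F{\left(-74,9 \right)} - -1786} = \frac{1}{\left(2 - 74\right) - -1786} = \frac{1}{-72 + 1786} = \frac{1}{1714}$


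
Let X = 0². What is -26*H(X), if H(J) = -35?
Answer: 910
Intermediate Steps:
X = 0
-26*H(X) = -26*(-35) = 910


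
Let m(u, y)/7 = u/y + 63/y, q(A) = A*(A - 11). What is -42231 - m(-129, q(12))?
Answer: -84385/2 ≈ -42193.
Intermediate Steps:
q(A) = A*(-11 + A)
m(u, y) = 441/y + 7*u/y (m(u, y) = 7*(u/y + 63/y) = 7*(63/y + u/y) = 441/y + 7*u/y)
-42231 - m(-129, q(12)) = -42231 - 7*(63 - 129)/(12*(-11 + 12)) = -42231 - 7*(-66)/(12*1) = -42231 - 7*(-66)/12 = -42231 - 1*(-77/2) = -42231 + 77/2 = -84385/2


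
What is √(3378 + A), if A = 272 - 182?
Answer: 34*√3 ≈ 58.890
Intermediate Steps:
A = 90
√(3378 + A) = √(3378 + 90) = √3468 = 34*√3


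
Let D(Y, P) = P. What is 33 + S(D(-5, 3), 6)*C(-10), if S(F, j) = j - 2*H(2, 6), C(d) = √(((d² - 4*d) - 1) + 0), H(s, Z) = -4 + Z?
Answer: 33 + 2*√139 ≈ 56.580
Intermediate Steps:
C(d) = √(-1 + d² - 4*d) (C(d) = √((-1 + d² - 4*d) + 0) = √(-1 + d² - 4*d))
S(F, j) = -4 + j (S(F, j) = j - 2*(-4 + 6) = j - 2*2 = j - 4 = -4 + j)
33 + S(D(-5, 3), 6)*C(-10) = 33 + (-4 + 6)*√(-1 + (-10)² - 4*(-10)) = 33 + 2*√(-1 + 100 + 40) = 33 + 2*√139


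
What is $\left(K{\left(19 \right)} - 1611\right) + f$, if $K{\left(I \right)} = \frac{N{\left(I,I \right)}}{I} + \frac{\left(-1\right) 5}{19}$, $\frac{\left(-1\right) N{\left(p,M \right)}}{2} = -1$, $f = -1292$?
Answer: $- \frac{55160}{19} \approx -2903.2$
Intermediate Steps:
$N{\left(p,M \right)} = 2$ ($N{\left(p,M \right)} = \left(-2\right) \left(-1\right) = 2$)
$K{\left(I \right)} = - \frac{5}{19} + \frac{2}{I}$ ($K{\left(I \right)} = \frac{2}{I} + \frac{\left(-1\right) 5}{19} = \frac{2}{I} - \frac{5}{19} = - \frac{5}{19} + \frac{2}{I}$)
$\left(K{\left(19 \right)} - 1611\right) + f = \left(\left(- \frac{5}{19} + \frac{2}{19}\right) - 1611\right) - 1292 = \left(- \frac{3}{19} - 1611\right) - 1292 = - \frac{30612}{19} - 1292 = - \frac{55160}{19}$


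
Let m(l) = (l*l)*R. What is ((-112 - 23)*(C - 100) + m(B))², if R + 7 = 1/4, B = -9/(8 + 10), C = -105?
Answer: 196047929529/256 ≈ 7.6581e+8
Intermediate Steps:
B = -½ (B = -9/18 = -9*1/18 = -½ ≈ -0.50000)
R = -27/4 (R = -7 + 1/4 = -7 + ¼ = -27/4 ≈ -6.7500)
m(l) = -27*l²/4 (m(l) = (l*l)*(-27/4) = l²*(-27/4) = -27*l²/4)
((-112 - 23)*(C - 100) + m(B))² = ((-112 - 23)*(-105 - 100) - 27*(-½)²/4)² = (-135*(-205) - 27/4*¼)² = (27675 - 27/16)² = (442773/16)² = 196047929529/256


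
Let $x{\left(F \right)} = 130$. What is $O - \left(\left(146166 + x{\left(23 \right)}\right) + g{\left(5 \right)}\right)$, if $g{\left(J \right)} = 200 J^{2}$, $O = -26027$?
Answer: $-177323$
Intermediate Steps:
$O - \left(\left(146166 + x{\left(23 \right)}\right) + g{\left(5 \right)}\right) = -26027 - \left(\left(146166 + 130\right) + 200 \cdot 5^{2}\right) = -26027 - \left(146296 + 200 \cdot 25\right) = -26027 - \left(146296 + 5000\right) = -26027 - 151296 = -177323$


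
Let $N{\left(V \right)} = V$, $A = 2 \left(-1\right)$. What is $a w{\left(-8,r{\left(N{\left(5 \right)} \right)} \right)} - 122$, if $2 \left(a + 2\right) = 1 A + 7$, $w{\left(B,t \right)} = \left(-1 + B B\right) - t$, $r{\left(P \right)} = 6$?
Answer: $- \frac{187}{2} \approx -93.5$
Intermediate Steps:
$A = -2$
$w{\left(B,t \right)} = -1 + B^{2} - t$ ($w{\left(B,t \right)} = \left(-1 + B^{2}\right) - t = -1 + B^{2} - t$)
$a = \frac{1}{2}$ ($a = -2 + \frac{1 \left(-2\right) + 7}{2} = -2 + \frac{-2 + 7}{2} = -2 + \frac{1}{2} \cdot 5 = -2 + \frac{5}{2} = \frac{1}{2} \approx 0.5$)
$a w{\left(-8,r{\left(N{\left(5 \right)} \right)} \right)} - 122 = \frac{-1 + \left(-8\right)^{2} - 6}{2} - 122 = \frac{-1 + 64 - 6}{2} - 122 = \frac{1}{2} \cdot 57 - 122 = \frac{57}{2} - 122 = - \frac{187}{2}$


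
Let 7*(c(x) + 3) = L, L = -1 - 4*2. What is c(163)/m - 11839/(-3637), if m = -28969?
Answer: 2400857047/737521771 ≈ 3.2553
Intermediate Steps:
L = -9 (L = -1 - 8 = -9)
c(x) = -30/7 (c(x) = -3 + (⅐)*(-9) = -3 - 9/7 = -30/7)
c(163)/m - 11839/(-3637) = -30/7/(-28969) - 11839/(-3637) = -30/7*(-1/28969) - 11839*(-1/3637) = 30/202783 + 11839/3637 = 2400857047/737521771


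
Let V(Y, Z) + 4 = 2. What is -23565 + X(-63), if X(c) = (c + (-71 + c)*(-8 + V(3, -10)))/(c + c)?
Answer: -2970467/126 ≈ -23575.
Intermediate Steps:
V(Y, Z) = -2 (V(Y, Z) = -4 + 2 = -2)
X(c) = (710 - 9*c)/(2*c) (X(c) = (c + (-71 + c)*(-8 - 2))/(c + c) = (c + (-71 + c)*(-10))/((2*c)) = (c + (710 - 10*c))*(1/(2*c)) = (710 - 9*c)*(1/(2*c)) = (710 - 9*c)/(2*c))
-23565 + X(-63) = -23565 + (-9/2 + 355/(-63)) = -23565 + (-9/2 + 355*(-1/63)) = -23565 + (-9/2 - 355/63) = -23565 - 1277/126 = -2970467/126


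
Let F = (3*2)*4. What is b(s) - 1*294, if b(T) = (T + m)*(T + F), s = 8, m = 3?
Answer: 58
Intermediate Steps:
F = 24 (F = 6*4 = 24)
b(T) = (3 + T)*(24 + T) (b(T) = (T + 3)*(T + 24) = (3 + T)*(24 + T))
b(s) - 1*294 = (72 + 8² + 27*8) - 1*294 = (72 + 64 + 216) - 294 = 352 - 294 = 58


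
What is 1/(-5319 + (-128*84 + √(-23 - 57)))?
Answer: -16071/258277121 - 4*I*√5/258277121 ≈ -6.2224e-5 - 3.4631e-8*I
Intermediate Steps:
1/(-5319 + (-128*84 + √(-23 - 57))) = 1/(-5319 + (-10752 + √(-80))) = 1/(-5319 + (-10752 + 4*I*√5)) = 1/(-16071 + 4*I*√5)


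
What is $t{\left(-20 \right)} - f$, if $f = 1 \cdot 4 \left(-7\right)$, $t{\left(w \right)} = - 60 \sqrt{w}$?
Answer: $28 - 120 i \sqrt{5} \approx 28.0 - 268.33 i$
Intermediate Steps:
$f = -28$ ($f = 4 \left(-7\right) = -28$)
$t{\left(-20 \right)} - f = - 60 \sqrt{-20} - -28 = - 60 \cdot 2 i \sqrt{5} + 28 = - 120 i \sqrt{5} + 28 = 28 - 120 i \sqrt{5}$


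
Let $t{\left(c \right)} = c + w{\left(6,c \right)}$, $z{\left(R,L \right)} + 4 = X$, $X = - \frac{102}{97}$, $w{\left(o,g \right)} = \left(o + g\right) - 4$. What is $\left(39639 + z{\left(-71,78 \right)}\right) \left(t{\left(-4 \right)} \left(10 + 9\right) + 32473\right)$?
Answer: $\frac{124403948987}{97} \approx 1.2825 \cdot 10^{9}$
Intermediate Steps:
$w{\left(o,g \right)} = -4 + g + o$ ($w{\left(o,g \right)} = \left(g + o\right) - 4 = -4 + g + o$)
$X = - \frac{102}{97}$ ($X = \left(-102\right) \frac{1}{97} = - \frac{102}{97} \approx -1.0515$)
$z{\left(R,L \right)} = - \frac{490}{97}$ ($z{\left(R,L \right)} = -4 - \frac{102}{97} = - \frac{490}{97}$)
$t{\left(c \right)} = 2 + 2 c$ ($t{\left(c \right)} = c + \left(-4 + c + 6\right) = c + \left(2 + c\right) = 2 + 2 c$)
$\left(39639 + z{\left(-71,78 \right)}\right) \left(t{\left(-4 \right)} \left(10 + 9\right) + 32473\right) = \left(39639 - \frac{490}{97}\right) \left(\left(2 + 2 \left(-4\right)\right) \left(10 + 9\right) + 32473\right) = \frac{3844493 \left(\left(2 - 8\right) 19 + 32473\right)}{97} = \frac{3844493 \left(\left(-6\right) 19 + 32473\right)}{97} = \frac{3844493 \left(-114 + 32473\right)}{97} = \frac{3844493}{97} \cdot 32359 = \frac{124403948987}{97}$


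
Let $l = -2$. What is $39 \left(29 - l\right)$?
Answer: $1209$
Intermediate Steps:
$39 \left(29 - l\right) = 39 \left(29 - -2\right) = 39 \left(29 + 2\right) = 39 \cdot 31 = 1209$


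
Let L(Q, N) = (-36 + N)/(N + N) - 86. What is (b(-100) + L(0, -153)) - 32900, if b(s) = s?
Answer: -1124903/34 ≈ -33085.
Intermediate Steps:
L(Q, N) = -86 + (-36 + N)/(2*N) (L(Q, N) = (-36 + N)/((2*N)) - 86 = (-36 + N)*(1/(2*N)) - 86 = (-36 + N)/(2*N) - 86 = -86 + (-36 + N)/(2*N))
(b(-100) + L(0, -153)) - 32900 = (-100 + (-171/2 - 18/(-153))) - 32900 = (-100 + (-171/2 - 18*(-1/153))) - 32900 = (-100 + (-171/2 + 2/17)) - 32900 = (-100 - 2903/34) - 32900 = -6303/34 - 32900 = -1124903/34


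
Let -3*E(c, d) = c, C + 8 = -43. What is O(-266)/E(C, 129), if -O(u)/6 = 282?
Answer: -1692/17 ≈ -99.529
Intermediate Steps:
C = -51 (C = -8 - 43 = -51)
E(c, d) = -c/3
O(u) = -1692 (O(u) = -6*282 = -1692)
O(-266)/E(C, 129) = -1692/((-⅓*(-51))) = -1692/17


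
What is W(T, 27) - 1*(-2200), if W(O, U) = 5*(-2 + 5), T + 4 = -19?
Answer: 2215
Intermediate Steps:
T = -23 (T = -4 - 19 = -23)
W(O, U) = 15 (W(O, U) = 5*3 = 15)
W(T, 27) - 1*(-2200) = 15 - 1*(-2200) = 15 + 2200 = 2215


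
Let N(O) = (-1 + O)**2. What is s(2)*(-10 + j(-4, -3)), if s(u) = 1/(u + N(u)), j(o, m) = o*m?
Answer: 2/3 ≈ 0.66667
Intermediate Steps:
j(o, m) = m*o
s(u) = 1/(u + (-1 + u)**2)
s(2)*(-10 + j(-4, -3)) = (-10 - 3*(-4))/(2 + (-1 + 2)**2) = (-10 + 12)/(2 + 1**2) = 2/(2 + 1) = 2/3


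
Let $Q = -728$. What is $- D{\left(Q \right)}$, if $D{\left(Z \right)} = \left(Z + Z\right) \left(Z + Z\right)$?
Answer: $-2119936$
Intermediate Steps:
$D{\left(Z \right)} = 4 Z^{2}$ ($D{\left(Z \right)} = 2 Z 2 Z = 4 Z^{2}$)
$- D{\left(Q \right)} = - 4 \left(-728\right)^{2} = - 4 \cdot 529984 = \left(-1\right) 2119936 = -2119936$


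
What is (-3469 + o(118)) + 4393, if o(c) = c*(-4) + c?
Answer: 570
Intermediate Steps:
o(c) = -3*c (o(c) = -4*c + c = -3*c)
(-3469 + o(118)) + 4393 = (-3469 - 3*118) + 4393 = (-3469 - 354) + 4393 = -3823 + 4393 = 570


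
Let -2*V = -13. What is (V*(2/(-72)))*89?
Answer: -1157/72 ≈ -16.069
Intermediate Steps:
V = 13/2 (V = -1/2*(-13) = 13/2 ≈ 6.5000)
(V*(2/(-72)))*89 = (13*(2/(-72))/2)*89 = (13*(2*(-1/72))/2)*89 = ((13/2)*(-1/36))*89 = -13/72*89 = -1157/72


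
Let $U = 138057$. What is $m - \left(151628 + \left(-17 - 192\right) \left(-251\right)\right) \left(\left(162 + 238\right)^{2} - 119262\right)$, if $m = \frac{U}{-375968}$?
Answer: $- \frac{3125834122515465}{375968} \approx -8.3141 \cdot 10^{9}$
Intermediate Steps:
$m = - \frac{138057}{375968}$ ($m = \frac{138057}{-375968} = 138057 \left(- \frac{1}{375968}\right) = - \frac{138057}{375968} \approx -0.3672$)
$m - \left(151628 + \left(-17 - 192\right) \left(-251\right)\right) \left(\left(162 + 238\right)^{2} - 119262\right) = - \frac{138057}{375968} - \left(151628 + \left(-17 - 192\right) \left(-251\right)\right) \left(\left(162 + 238\right)^{2} - 119262\right) = - \frac{138057}{375968} - \left(151628 - -52459\right) \left(400^{2} - 119262\right) = - \frac{138057}{375968} - \left(151628 + 52459\right) \left(160000 - 119262\right) = - \frac{138057}{375968} - 204087 \cdot 40738 = - \frac{138057}{375968} - 8314096206 = - \frac{3125834122515465}{375968}$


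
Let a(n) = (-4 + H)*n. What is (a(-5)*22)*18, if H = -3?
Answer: 13860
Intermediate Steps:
a(n) = -7*n (a(n) = (-4 - 3)*n = -7*n)
(a(-5)*22)*18 = (-7*(-5)*22)*18 = (35*22)*18 = 770*18 = 13860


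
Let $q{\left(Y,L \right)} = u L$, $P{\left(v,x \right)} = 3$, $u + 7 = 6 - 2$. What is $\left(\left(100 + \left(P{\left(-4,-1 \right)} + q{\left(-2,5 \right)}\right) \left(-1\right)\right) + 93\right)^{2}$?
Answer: $42025$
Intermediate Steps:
$u = -3$ ($u = -7 + \left(6 - 2\right) = -7 + 4 = -3$)
$q{\left(Y,L \right)} = - 3 L$
$\left(\left(100 + \left(P{\left(-4,-1 \right)} + q{\left(-2,5 \right)}\right) \left(-1\right)\right) + 93\right)^{2} = \left(\left(100 + \left(3 - 15\right) \left(-1\right)\right) + 93\right)^{2} = \left(\left(100 - -12\right) + 93\right)^{2} = \left(\left(100 + 12\right) + 93\right)^{2} = \left(112 + 93\right)^{2} = 205^{2} = 42025$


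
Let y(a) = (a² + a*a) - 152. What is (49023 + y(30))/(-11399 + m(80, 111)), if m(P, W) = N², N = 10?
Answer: -50671/11299 ≈ -4.4846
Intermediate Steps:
m(P, W) = 100 (m(P, W) = 10² = 100)
y(a) = -152 + 2*a² (y(a) = (a² + a²) - 152 = 2*a² - 152 = -152 + 2*a²)
(49023 + y(30))/(-11399 + m(80, 111)) = (49023 + (-152 + 2*30²))/(-11399 + 100) = (49023 + (-152 + 2*900))/(-11299) = (49023 + (-152 + 1800))*(-1/11299) = (49023 + 1648)*(-1/11299) = 50671*(-1/11299) = -50671/11299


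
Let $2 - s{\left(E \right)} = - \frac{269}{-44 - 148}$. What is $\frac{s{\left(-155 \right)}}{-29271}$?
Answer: $- \frac{115}{5620032} \approx -2.0463 \cdot 10^{-5}$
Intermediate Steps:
$s{\left(E \right)} = \frac{115}{192}$ ($s{\left(E \right)} = 2 - - \frac{269}{-44 - 148} = 2 - - \frac{269}{-192} = 2 - \left(-269\right) \left(- \frac{1}{192}\right) = 2 - \frac{269}{192} = \frac{115}{192}$)
$\frac{s{\left(-155 \right)}}{-29271} = \frac{115}{192 \left(-29271\right)} = \frac{115}{192} \left(- \frac{1}{29271}\right) = - \frac{115}{5620032}$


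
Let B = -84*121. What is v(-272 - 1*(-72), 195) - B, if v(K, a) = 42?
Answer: 10206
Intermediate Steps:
B = -10164
v(-272 - 1*(-72), 195) - B = 42 - 1*(-10164) = 42 + 10164 = 10206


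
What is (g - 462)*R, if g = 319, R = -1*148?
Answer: 21164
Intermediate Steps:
R = -148
(g - 462)*R = (319 - 462)*(-148) = -143*(-148) = 21164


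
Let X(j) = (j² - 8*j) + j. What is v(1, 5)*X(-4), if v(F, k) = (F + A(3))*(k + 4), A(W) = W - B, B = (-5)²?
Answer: -8316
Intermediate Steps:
B = 25
A(W) = -25 + W (A(W) = W - 1*25 = W - 25 = -25 + W)
X(j) = j² - 7*j
v(F, k) = (-22 + F)*(4 + k) (v(F, k) = (F + (-25 + 3))*(k + 4) = (F - 22)*(4 + k) = (-22 + F)*(4 + k))
v(1, 5)*X(-4) = (-88 - 22*5 + 4*1 + 1*5)*(-4*(-7 - 4)) = (-88 - 110 + 4 + 5)*(-4*(-11)) = -189*44 = -8316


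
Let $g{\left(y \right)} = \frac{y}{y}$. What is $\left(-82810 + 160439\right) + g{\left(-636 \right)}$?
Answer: $77630$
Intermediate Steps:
$g{\left(y \right)} = 1$
$\left(-82810 + 160439\right) + g{\left(-636 \right)} = \left(-82810 + 160439\right) + 1 = 77629 + 1 = 77630$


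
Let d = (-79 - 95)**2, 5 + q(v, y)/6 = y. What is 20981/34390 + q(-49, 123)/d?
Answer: 54964073/86765970 ≈ 0.63348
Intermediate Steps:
q(v, y) = -30 + 6*y
d = 30276 (d = (-174)**2 = 30276)
20981/34390 + q(-49, 123)/d = 20981/34390 + (-30 + 6*123)/30276 = 20981*(1/34390) + (-30 + 738)*(1/30276) = 20981/34390 + 708*(1/30276) = 20981/34390 + 59/2523 = 54964073/86765970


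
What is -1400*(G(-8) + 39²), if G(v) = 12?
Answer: -2146200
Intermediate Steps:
-1400*(G(-8) + 39²) = -1400*(12 + 39²) = -1400*(12 + 1521) = -1400*1533 = -2146200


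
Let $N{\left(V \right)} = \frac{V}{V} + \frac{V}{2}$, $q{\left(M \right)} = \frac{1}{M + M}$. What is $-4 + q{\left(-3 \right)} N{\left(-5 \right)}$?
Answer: $- \frac{15}{4} \approx -3.75$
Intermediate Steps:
$q{\left(M \right)} = \frac{1}{2 M}$
$N{\left(V \right)} = 1 + \frac{V}{2}$ ($N{\left(V \right)} = 1 + V \frac{1}{2} = 1 + \frac{V}{2}$)
$-4 + q{\left(-3 \right)} N{\left(-5 \right)} = -4 + \frac{1}{2 \left(-3\right)} \left(1 + \frac{1}{2} \left(-5\right)\right) = -4 + \frac{1}{2} \left(- \frac{1}{3}\right) \left(1 - \frac{5}{2}\right) = -4 - - \frac{1}{4} = -4 + \frac{1}{4} = - \frac{15}{4}$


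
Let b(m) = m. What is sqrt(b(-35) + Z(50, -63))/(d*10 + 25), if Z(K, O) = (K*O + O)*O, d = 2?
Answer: 4*sqrt(12649)/45 ≈ 9.9971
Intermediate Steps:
Z(K, O) = O*(O + K*O) (Z(K, O) = (O + K*O)*O = O*(O + K*O))
sqrt(b(-35) + Z(50, -63))/(d*10 + 25) = sqrt(-35 + (-63)**2*(1 + 50))/(2*10 + 25) = sqrt(-35 + 3969*51)/(20 + 25) = sqrt(-35 + 202419)/45 = sqrt(202384)*(1/45) = (4*sqrt(12649))*(1/45) = 4*sqrt(12649)/45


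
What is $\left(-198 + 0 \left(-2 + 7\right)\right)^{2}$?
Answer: $39204$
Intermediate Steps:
$\left(-198 + 0 \left(-2 + 7\right)\right)^{2} = \left(-198 + 0 \cdot 5\right)^{2} = \left(-198 + 0\right)^{2} = \left(-198\right)^{2} = 39204$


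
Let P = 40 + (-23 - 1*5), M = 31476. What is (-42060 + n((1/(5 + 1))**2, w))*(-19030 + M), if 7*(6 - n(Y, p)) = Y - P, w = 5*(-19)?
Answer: -9420890353/18 ≈ -5.2338e+8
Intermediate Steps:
P = 12 (P = 40 + (-23 - 5) = 40 - 28 = 12)
w = -95
n(Y, p) = 54/7 - Y/7 (n(Y, p) = 6 - (Y - 1*12)/7 = 6 - (Y - 12)/7 = 6 - (-12 + Y)/7 = 6 + (12/7 - Y/7) = 54/7 - Y/7)
(-42060 + n((1/(5 + 1))**2, w))*(-19030 + M) = (-42060 + (54/7 - 1/(7*(5 + 1)**2)))*(-19030 + 31476) = (-42060 + (54/7 - (1/6)**2/7))*12446 = (-42060 + (54/7 - 1/7*1/36))*12446 = (-42060 + (54/7 - 1/252))*12446 = (-42060 + 1943/252)*12446 = -10597177/252*12446 = -9420890353/18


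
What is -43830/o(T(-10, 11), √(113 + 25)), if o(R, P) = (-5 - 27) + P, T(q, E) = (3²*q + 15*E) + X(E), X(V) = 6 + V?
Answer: 701280/443 + 21915*√138/443 ≈ 2164.2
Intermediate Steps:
T(q, E) = 6 + 9*q + 16*E (T(q, E) = (3²*q + 15*E) + (6 + E) = (9*q + 15*E) + (6 + E) = 6 + 9*q + 16*E)
o(R, P) = -32 + P
-43830/o(T(-10, 11), √(113 + 25)) = -43830/(-32 + √(113 + 25)) = -43830/(-32 + √138)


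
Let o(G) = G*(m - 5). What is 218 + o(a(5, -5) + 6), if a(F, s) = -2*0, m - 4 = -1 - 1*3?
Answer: 188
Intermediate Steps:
m = 0 (m = 4 + (-1 - 1*3) = 4 + (-1 - 3) = 4 - 4 = 0)
a(F, s) = 0
o(G) = -5*G (o(G) = G*(0 - 5) = G*(-5) = -5*G)
218 + o(a(5, -5) + 6) = 218 - 5*(0 + 6) = 218 - 5*6 = 218 - 30 = 188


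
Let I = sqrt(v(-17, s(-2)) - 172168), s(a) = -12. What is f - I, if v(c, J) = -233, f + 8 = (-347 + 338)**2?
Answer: 73 - I*sqrt(172401) ≈ 73.0 - 415.21*I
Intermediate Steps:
f = 73 (f = -8 + (-347 + 338)**2 = -8 + (-9)**2 = -8 + 81 = 73)
I = I*sqrt(172401) (I = sqrt(-233 - 172168) = sqrt(-172401) = I*sqrt(172401) ≈ 415.21*I)
f - I = 73 - I*sqrt(172401)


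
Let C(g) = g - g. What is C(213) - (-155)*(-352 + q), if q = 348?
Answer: -620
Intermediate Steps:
C(g) = 0
C(213) - (-155)*(-352 + q) = 0 - (-155)*(-352 + 348) = 0 - (-155)*(-4) = 0 - 1*620 = 0 - 620 = -620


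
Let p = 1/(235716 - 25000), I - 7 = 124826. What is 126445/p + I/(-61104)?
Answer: 542684678698549/20368 ≈ 2.6644e+10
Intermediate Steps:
I = 124833 (I = 7 + 124826 = 124833)
p = 1/210716 ≈ 4.7457e-6
126445/p + I/(-61104) = 126445/(1/210716) + 124833/(-61104) = 126445*210716 + 124833*(-1/61104) = 26643984620 - 41611/20368 = 542684678698549/20368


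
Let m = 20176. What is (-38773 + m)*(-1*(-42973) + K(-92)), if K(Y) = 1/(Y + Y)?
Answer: -147047055507/184 ≈ -7.9917e+8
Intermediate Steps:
K(Y) = 1/(2*Y)
(-38773 + m)*(-1*(-42973) + K(-92)) = (-38773 + 20176)*(-1*(-42973) + (½)/(-92)) = -18597*(42973 + (½)*(-1/92)) = -18597*(42973 - 1/184) = -18597*7907031/184 = -147047055507/184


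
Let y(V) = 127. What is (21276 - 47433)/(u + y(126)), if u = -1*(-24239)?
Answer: -8719/8122 ≈ -1.0735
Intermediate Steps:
u = 24239
(21276 - 47433)/(u + y(126)) = (21276 - 47433)/(24239 + 127) = -26157/24366 = -26157*1/24366 = -8719/8122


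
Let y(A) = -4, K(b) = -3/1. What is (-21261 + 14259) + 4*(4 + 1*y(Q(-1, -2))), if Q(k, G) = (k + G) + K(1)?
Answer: -7002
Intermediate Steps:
K(b) = -3 (K(b) = -3*1 = -3)
Q(k, G) = -3 + G + k (Q(k, G) = (k + G) - 3 = (G + k) - 3 = -3 + G + k)
(-21261 + 14259) + 4*(4 + 1*y(Q(-1, -2))) = (-21261 + 14259) + 4*(4 + 1*(-4)) = -7002 + 4*(4 - 4) = -7002 + 4*0 = -7002 + 0 = -7002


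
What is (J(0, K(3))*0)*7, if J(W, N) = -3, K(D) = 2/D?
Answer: 0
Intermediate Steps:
(J(0, K(3))*0)*7 = -3*0*7 = 0*7 = 0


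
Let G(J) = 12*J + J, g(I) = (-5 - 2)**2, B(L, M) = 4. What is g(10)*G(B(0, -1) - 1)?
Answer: 1911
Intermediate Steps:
g(I) = 49 (g(I) = (-7)**2 = 49)
G(J) = 13*J
g(10)*G(B(0, -1) - 1) = 49*(13*(4 - 1)) = 49*(13*3) = 49*39 = 1911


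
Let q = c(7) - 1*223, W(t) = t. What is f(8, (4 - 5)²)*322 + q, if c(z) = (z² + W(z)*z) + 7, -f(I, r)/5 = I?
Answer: -12998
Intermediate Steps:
f(I, r) = -5*I
c(z) = 7 + 2*z² (c(z) = (z² + z*z) + 7 = (z² + z²) + 7 = 2*z² + 7 = 7 + 2*z²)
q = -118 (q = (7 + 2*7²) - 1*223 = (7 + 2*49) - 223 = (7 + 98) - 223 = 105 - 223 = -118)
f(8, (4 - 5)²)*322 + q = -5*8*322 - 118 = -40*322 - 118 = -12880 - 118 = -12998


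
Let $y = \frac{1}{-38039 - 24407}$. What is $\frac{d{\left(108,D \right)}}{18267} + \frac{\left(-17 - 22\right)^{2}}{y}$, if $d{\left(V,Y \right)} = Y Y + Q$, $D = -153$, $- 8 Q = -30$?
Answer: $- \frac{2313341763079}{24356} \approx -9.498 \cdot 10^{7}$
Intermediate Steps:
$Q = \frac{15}{4}$ ($Q = \left(- \frac{1}{8}\right) \left(-30\right) = \frac{15}{4} \approx 3.75$)
$d{\left(V,Y \right)} = \frac{15}{4} + Y^{2}$ ($d{\left(V,Y \right)} = Y Y + \frac{15}{4} = Y^{2} + \frac{15}{4} = \frac{15}{4} + Y^{2}$)
$y = - \frac{1}{62446}$ ($y = \frac{1}{-62446} = - \frac{1}{62446} \approx -1.6014 \cdot 10^{-5}$)
$\frac{d{\left(108,D \right)}}{18267} + \frac{\left(-17 - 22\right)^{2}}{y} = \frac{\frac{15}{4} + \left(-153\right)^{2}}{18267} + \frac{\left(-17 - 22\right)^{2}}{- \frac{1}{62446}} = \left(\frac{15}{4} + 23409\right) \frac{1}{18267} + \left(-39\right)^{2} \left(-62446\right) = \frac{93651}{4} \cdot \frac{1}{18267} + 1521 \left(-62446\right) = \frac{31217}{24356} - 94980366 = - \frac{2313341763079}{24356}$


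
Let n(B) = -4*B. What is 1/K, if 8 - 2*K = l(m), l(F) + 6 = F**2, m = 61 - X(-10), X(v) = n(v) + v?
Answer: -2/947 ≈ -0.0021119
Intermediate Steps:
X(v) = -3*v (X(v) = -4*v + v = -3*v)
m = 31 (m = 61 - (-3)*(-10) = 61 - 1*30 = 61 - 30 = 31)
l(F) = -6 + F**2
K = -947/2 (K = 4 - (-6 + 31**2)/2 = 4 - (-6 + 961)/2 = 4 - 1/2*955 = 4 - 955/2 = -947/2 ≈ -473.50)
1/K = 1/(-947/2) = -2/947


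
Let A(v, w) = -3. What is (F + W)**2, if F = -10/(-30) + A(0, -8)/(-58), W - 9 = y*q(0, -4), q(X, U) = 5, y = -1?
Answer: 582169/30276 ≈ 19.229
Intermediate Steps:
W = 4 (W = 9 - 1*5 = 9 - 5 = 4)
F = 67/174 (F = -10/(-30) - 3/(-58) = -10*(-1/30) - 3*(-1/58) = 1/3 + 3/58 = 67/174 ≈ 0.38506)
(F + W)**2 = (67/174 + 4)**2 = (763/174)**2 = 582169/30276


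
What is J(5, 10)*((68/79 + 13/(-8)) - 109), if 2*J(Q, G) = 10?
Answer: -346855/632 ≈ -548.82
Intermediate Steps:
J(Q, G) = 5 (J(Q, G) = (1/2)*10 = 5)
J(5, 10)*((68/79 + 13/(-8)) - 109) = 5*((68/79 + 13/(-8)) - 109) = 5*((68*(1/79) + 13*(-1/8)) - 109) = 5*((68/79 - 13/8) - 109) = 5*(-483/632 - 109) = 5*(-69371/632) = -346855/632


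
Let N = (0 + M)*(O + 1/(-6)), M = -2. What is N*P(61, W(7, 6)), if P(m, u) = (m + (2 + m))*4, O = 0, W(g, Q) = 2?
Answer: 496/3 ≈ 165.33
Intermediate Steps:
P(m, u) = 8 + 8*m (P(m, u) = (2 + 2*m)*4 = 8 + 8*m)
N = ⅓ (N = (0 - 2)*(0 + 1/(-6)) = -2*(0 - ⅙) = -2*(-⅙) = ⅓ ≈ 0.33333)
N*P(61, W(7, 6)) = (8 + 8*61)/3 = (8 + 488)/3 = (⅓)*496 = 496/3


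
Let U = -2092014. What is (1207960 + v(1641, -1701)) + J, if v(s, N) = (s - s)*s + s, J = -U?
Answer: 3301615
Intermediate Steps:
J = 2092014 (J = -1*(-2092014) = 2092014)
v(s, N) = s (v(s, N) = 0*s + s = 0 + s = s)
(1207960 + v(1641, -1701)) + J = (1207960 + 1641) + 2092014 = 1209601 + 2092014 = 3301615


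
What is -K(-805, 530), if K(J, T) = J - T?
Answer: 1335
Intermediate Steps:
-K(-805, 530) = -(-805 - 1*530) = -(-805 - 530) = -1*(-1335) = 1335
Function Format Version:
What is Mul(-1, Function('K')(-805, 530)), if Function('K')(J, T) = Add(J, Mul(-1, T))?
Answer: 1335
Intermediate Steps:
Mul(-1, Function('K')(-805, 530)) = Mul(-1, Add(-805, Mul(-1, 530))) = Mul(-1, Add(-805, -530)) = Mul(-1, -1335) = 1335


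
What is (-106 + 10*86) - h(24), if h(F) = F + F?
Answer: 706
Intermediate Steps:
h(F) = 2*F
(-106 + 10*86) - h(24) = (-106 + 10*86) - 2*24 = (-106 + 860) - 1*48 = 754 - 48 = 706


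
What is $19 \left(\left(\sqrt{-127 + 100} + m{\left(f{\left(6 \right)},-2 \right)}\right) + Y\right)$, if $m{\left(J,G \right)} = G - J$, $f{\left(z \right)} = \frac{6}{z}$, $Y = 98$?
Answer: $1805 + 57 i \sqrt{3} \approx 1805.0 + 98.727 i$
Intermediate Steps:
$19 \left(\left(\sqrt{-127 + 100} + m{\left(f{\left(6 \right)},-2 \right)}\right) + Y\right) = 19 \left(\left(\sqrt{-127 + 100} - \left(2 + \frac{6}{6}\right)\right) + 98\right) = 19 \left(\left(\sqrt{-27} - \left(2 + 6 \cdot \frac{1}{6}\right)\right) + 98\right) = 19 \left(\left(3 i \sqrt{3} - 3\right) + 98\right) = 19 \left(\left(-3 + 3 i \sqrt{3}\right) + 98\right) = 19 \left(95 + 3 i \sqrt{3}\right) = 1805 + 57 i \sqrt{3}$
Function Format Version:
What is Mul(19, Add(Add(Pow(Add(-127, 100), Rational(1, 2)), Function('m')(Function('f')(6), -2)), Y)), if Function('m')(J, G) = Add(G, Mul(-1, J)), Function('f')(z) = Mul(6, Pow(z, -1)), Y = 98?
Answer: Add(1805, Mul(57, I, Pow(3, Rational(1, 2)))) ≈ Add(1805.0, Mul(98.727, I))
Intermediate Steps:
Mul(19, Add(Add(Pow(Add(-127, 100), Rational(1, 2)), Function('m')(Function('f')(6), -2)), Y)) = Mul(19, Add(Add(Pow(Add(-127, 100), Rational(1, 2)), Add(-2, Mul(-1, Mul(6, Pow(6, -1))))), 98)) = Mul(19, Add(Add(Pow(-27, Rational(1, 2)), Add(-2, Mul(-1, Mul(6, Rational(1, 6))))), 98)) = Mul(19, Add(Add(Mul(3, I, Pow(3, Rational(1, 2))), Add(-2, Mul(-1, 1))), 98)) = Mul(19, Add(Add(Mul(3, I, Pow(3, Rational(1, 2))), Add(-2, -1)), 98)) = Mul(19, Add(Add(Mul(3, I, Pow(3, Rational(1, 2))), -3), 98)) = Mul(19, Add(Add(-3, Mul(3, I, Pow(3, Rational(1, 2)))), 98)) = Mul(19, Add(95, Mul(3, I, Pow(3, Rational(1, 2))))) = Add(1805, Mul(57, I, Pow(3, Rational(1, 2))))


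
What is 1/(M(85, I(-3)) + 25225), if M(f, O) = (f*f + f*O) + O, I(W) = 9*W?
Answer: 1/30128 ≈ 3.3192e-5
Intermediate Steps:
M(f, O) = O + f² + O*f (M(f, O) = (f² + O*f) + O = O + f² + O*f)
1/(M(85, I(-3)) + 25225) = 1/((9*(-3) + 85² + (9*(-3))*85) + 25225) = 1/((-27 + 7225 - 27*85) + 25225) = 1/((-27 + 7225 - 2295) + 25225) = 1/(4903 + 25225) = 1/30128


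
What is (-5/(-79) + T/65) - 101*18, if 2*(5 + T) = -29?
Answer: -1436407/790 ≈ -1818.2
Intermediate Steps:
T = -39/2 (T = -5 + (½)*(-29) = -5 - 29/2 = -39/2 ≈ -19.500)
(-5/(-79) + T/65) - 101*18 = (-5/(-79) - 39/2/65) - 101*18 = (-5*(-1/79) - 39/2*1/65) - 1818 = (5/79 - 3/10) - 1818 = -187/790 - 1818 = -1436407/790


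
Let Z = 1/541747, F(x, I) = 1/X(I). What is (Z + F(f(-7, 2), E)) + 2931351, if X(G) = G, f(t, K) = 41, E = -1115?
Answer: 1770676429829023/604047905 ≈ 2.9314e+6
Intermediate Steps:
F(x, I) = 1/I
Z = 1/541747 ≈ 1.8459e-6
(Z + F(f(-7, 2), E)) + 2931351 = (1/541747 + 1/(-1115)) + 2931351 = (1/541747 - 1/1115) + 2931351 = -540632/604047905 + 2931351 = 1770676429829023/604047905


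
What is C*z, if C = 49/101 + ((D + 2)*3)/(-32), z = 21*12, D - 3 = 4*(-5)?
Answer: 385119/808 ≈ 476.63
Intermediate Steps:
D = -17 (D = 3 + 4*(-5) = 3 - 20 = -17)
z = 252
C = 6113/3232 (C = 49/101 + ((-17 + 2)*3)/(-32) = 49*(1/101) - 15*3*(-1/32) = 49/101 - 45*(-1/32) = 49/101 + 45/32 = 6113/3232 ≈ 1.8914)
C*z = (6113/3232)*252 = 385119/808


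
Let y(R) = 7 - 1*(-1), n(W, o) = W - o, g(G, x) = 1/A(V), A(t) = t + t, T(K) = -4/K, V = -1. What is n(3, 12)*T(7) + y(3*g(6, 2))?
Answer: 92/7 ≈ 13.143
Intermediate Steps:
A(t) = 2*t
g(G, x) = -½ (g(G, x) = 1/(2*(-1)) = 1/(-2) = -½)
y(R) = 8 (y(R) = 7 + 1 = 8)
n(3, 12)*T(7) + y(3*g(6, 2)) = (3 - 1*12)*(-4/7) + 8 = (3 - 12)*(-4*⅐) + 8 = -9*(-4/7) + 8 = 36/7 + 8 = 92/7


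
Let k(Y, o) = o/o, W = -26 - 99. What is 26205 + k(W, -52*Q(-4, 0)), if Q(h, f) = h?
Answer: 26206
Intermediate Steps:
W = -125
k(Y, o) = 1
26205 + k(W, -52*Q(-4, 0)) = 26205 + 1 = 26206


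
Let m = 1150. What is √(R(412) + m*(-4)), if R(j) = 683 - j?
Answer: 3*I*√481 ≈ 65.795*I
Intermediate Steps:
√(R(412) + m*(-4)) = √((683 - 1*412) + 1150*(-4)) = √((683 - 412) - 4600) = √(271 - 4600) = √(-4329) = 3*I*√481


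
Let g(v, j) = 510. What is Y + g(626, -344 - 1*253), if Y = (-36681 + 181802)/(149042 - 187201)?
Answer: 19315969/38159 ≈ 506.20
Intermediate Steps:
Y = -145121/38159 (Y = 145121/(-38159) = 145121*(-1/38159) = -145121/38159 ≈ -3.8031)
Y + g(626, -344 - 1*253) = -145121/38159 + 510 = 19315969/38159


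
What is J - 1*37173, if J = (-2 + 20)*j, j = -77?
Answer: -38559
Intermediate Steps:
J = -1386 (J = (-2 + 20)*(-77) = 18*(-77) = -1386)
J - 1*37173 = -1386 - 1*37173 = -1386 - 37173 = -38559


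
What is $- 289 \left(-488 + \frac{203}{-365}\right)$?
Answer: $\frac{51535347}{365} \approx 1.4119 \cdot 10^{5}$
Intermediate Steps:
$- 289 \left(-488 + \frac{203}{-365}\right) = - 289 \left(-488 + 203 \left(- \frac{1}{365}\right)\right) = - 289 \left(-488 - \frac{203}{365}\right) = \left(-289\right) \left(- \frac{178323}{365}\right) = \frac{51535347}{365}$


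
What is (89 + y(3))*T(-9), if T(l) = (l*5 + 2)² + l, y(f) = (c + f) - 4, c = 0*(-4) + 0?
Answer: 161920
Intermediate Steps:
c = 0 (c = 0 + 0 = 0)
y(f) = -4 + f (y(f) = (0 + f) - 4 = f - 4 = -4 + f)
T(l) = l + (2 + 5*l)² (T(l) = (5*l + 2)² + l = (2 + 5*l)² + l = l + (2 + 5*l)²)
(89 + y(3))*T(-9) = (89 + (-4 + 3))*(-9 + (2 + 5*(-9))²) = (89 - 1)*(-9 + (2 - 45)²) = 88*(-9 + (-43)²) = 88*(-9 + 1849) = 88*1840 = 161920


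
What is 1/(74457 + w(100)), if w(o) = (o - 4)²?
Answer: 1/83673 ≈ 1.1951e-5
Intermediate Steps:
w(o) = (-4 + o)²
1/(74457 + w(100)) = 1/(74457 + (-4 + 100)²) = 1/(74457 + 96²) = 1/(74457 + 9216) = 1/83673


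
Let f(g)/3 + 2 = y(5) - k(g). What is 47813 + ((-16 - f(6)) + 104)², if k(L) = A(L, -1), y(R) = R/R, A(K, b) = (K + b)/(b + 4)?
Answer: 57029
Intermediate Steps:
A(K, b) = (K + b)/(4 + b)
y(R) = 1
k(L) = -⅓ + L/3 (k(L) = (L - 1)/(4 - 1) = (-1 + L)/3 = -⅓ + L/3)
f(g) = -2 - g (f(g) = -6 + 3*(1 - (-⅓ + g/3)) = -6 + 3*(1 + (⅓ - g/3)) = -6 + 3*(4/3 - g/3) = -6 + (4 - g) = -2 - g)
47813 + ((-16 - f(6)) + 104)² = 47813 + ((-16 - (-2 - 1*6)) + 104)² = 47813 + ((-16 - (-2 - 6)) + 104)² = 47813 + ((-16 - 1*(-8)) + 104)² = 47813 + ((-16 + 8) + 104)² = 47813 + (-8 + 104)² = 47813 + 96² = 47813 + 9216 = 57029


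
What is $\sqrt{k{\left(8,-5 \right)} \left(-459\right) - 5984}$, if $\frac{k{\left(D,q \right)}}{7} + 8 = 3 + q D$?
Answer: $\sqrt{138601} \approx 372.29$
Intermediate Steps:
$k{\left(D,q \right)} = -35 + 7 D q$ ($k{\left(D,q \right)} = -56 + 7 \left(3 + q D\right) = -56 + 7 \left(3 + D q\right) = -56 + \left(21 + 7 D q\right) = -35 + 7 D q$)
$\sqrt{k{\left(8,-5 \right)} \left(-459\right) - 5984} = \sqrt{\left(-35 + 7 \cdot 8 \left(-5\right)\right) \left(-459\right) - 5984} = \sqrt{\left(-35 - 280\right) \left(-459\right) - 5984} = \sqrt{\left(-315\right) \left(-459\right) - 5984} = \sqrt{144585 - 5984} = \sqrt{138601}$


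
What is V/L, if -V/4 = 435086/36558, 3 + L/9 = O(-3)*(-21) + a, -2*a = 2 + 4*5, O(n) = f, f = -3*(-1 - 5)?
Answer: 217543/16122078 ≈ 0.013493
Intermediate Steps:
f = 18 (f = -3*(-6) = 18)
O(n) = 18
a = -11 (a = -(2 + 4*5)/2 = -(2 + 20)/2 = -½*22 = -11)
L = -3528 (L = -27 + 9*(18*(-21) - 11) = -27 + 9*(-378 - 11) = -27 + 9*(-389) = -27 - 3501 = -3528)
V = -870172/18279 (V = -1740344/36558 = -4*217543/18279 = -870172/18279 ≈ -47.605)
V/L = -870172/18279/(-3528) = -870172/18279*(-1/3528) = 217543/16122078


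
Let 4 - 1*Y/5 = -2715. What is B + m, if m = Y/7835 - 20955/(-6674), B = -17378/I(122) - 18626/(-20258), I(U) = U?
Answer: -882989621411425/6461771625302 ≈ -136.65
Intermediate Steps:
Y = 13595 (Y = 20 - 5*(-2715) = 20 + 13575 = 13595)
B = -87442788/617869 (B = -17378/122 - 18626/(-20258) = -17378*1/122 - 18626*(-1/20258) = -8689/61 + 9313/10129 = -87442788/617869 ≈ -141.52)
m = 50983091/10458158 (m = 13595/7835 - 20955/(-6674) = 13595*(1/7835) - 20955*(-1/6674) = 2719/1567 + 20955/6674 = 50983091/10458158 ≈ 4.8750)
B + m = -87442788/617869 + 50983091/10458158 = -882989621411425/6461771625302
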